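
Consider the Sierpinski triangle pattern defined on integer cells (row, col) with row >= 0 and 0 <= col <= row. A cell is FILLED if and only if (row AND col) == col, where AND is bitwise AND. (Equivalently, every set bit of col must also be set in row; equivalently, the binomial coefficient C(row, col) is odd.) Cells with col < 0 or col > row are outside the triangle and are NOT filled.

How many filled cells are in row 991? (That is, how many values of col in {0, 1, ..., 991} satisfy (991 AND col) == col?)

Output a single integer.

991 in binary = 1111011111
popcount(991) = number of 1-bits in 1111011111 = 9
A col c satisfies (991 AND c) == c iff every set bit of c is also set in 991; each of the 9 set bits of 991 can independently be on or off in c.
count = 2^9 = 512

Answer: 512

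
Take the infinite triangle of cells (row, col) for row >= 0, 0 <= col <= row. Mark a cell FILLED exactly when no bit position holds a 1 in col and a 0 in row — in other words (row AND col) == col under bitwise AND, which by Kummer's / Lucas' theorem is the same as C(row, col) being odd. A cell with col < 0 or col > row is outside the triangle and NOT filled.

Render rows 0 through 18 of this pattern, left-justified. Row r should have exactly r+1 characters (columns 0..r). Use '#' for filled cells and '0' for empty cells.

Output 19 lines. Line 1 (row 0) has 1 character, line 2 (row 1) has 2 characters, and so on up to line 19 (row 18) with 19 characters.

r0=0: #
r1=1: ##
r2=10: #0#
r3=11: ####
r4=100: #000#
r5=101: ##00##
r6=110: #0#0#0#
r7=111: ########
r8=1000: #0000000#
r9=1001: ##000000##
r10=1010: #0#00000#0#
r11=1011: ####0000####
r12=1100: #000#000#000#
r13=1101: ##00##00##00##
r14=1110: #0#0#0#0#0#0#0#
r15=1111: ################
r16=10000: #000000000000000#
r17=10001: ##00000000000000##
r18=10010: #0#0000000000000#0#

Answer: #
##
#0#
####
#000#
##00##
#0#0#0#
########
#0000000#
##000000##
#0#00000#0#
####0000####
#000#000#000#
##00##00##00##
#0#0#0#0#0#0#0#
################
#000000000000000#
##00000000000000##
#0#0000000000000#0#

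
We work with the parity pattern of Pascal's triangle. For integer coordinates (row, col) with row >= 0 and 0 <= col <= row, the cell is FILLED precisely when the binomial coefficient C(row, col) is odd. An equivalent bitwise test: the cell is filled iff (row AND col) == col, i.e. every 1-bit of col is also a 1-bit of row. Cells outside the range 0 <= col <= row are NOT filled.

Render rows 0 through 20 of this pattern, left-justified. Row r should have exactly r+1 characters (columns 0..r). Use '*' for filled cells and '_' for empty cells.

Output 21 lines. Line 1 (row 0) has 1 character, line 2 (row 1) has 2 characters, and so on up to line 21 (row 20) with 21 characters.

r0=0: *
r1=1: **
r2=10: *_*
r3=11: ****
r4=100: *___*
r5=101: **__**
r6=110: *_*_*_*
r7=111: ********
r8=1000: *_______*
r9=1001: **______**
r10=1010: *_*_____*_*
r11=1011: ****____****
r12=1100: *___*___*___*
r13=1101: **__**__**__**
r14=1110: *_*_*_*_*_*_*_*
r15=1111: ****************
r16=10000: *_______________*
r17=10001: **______________**
r18=10010: *_*_____________*_*
r19=10011: ****____________****
r20=10100: *___*___________*___*

Answer: *
**
*_*
****
*___*
**__**
*_*_*_*
********
*_______*
**______**
*_*_____*_*
****____****
*___*___*___*
**__**__**__**
*_*_*_*_*_*_*_*
****************
*_______________*
**______________**
*_*_____________*_*
****____________****
*___*___________*___*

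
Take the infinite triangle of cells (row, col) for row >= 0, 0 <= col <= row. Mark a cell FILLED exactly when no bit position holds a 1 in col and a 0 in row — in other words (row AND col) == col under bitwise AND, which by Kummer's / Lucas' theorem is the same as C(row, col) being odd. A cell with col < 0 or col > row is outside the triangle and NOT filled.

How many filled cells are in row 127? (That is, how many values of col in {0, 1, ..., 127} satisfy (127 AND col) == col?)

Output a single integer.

127 in binary = 1111111
popcount(127) = number of 1-bits in 1111111 = 7
A col c satisfies (127 AND c) == c iff every set bit of c is also set in 127; each of the 7 set bits of 127 can independently be on or off in c.
count = 2^7 = 128

Answer: 128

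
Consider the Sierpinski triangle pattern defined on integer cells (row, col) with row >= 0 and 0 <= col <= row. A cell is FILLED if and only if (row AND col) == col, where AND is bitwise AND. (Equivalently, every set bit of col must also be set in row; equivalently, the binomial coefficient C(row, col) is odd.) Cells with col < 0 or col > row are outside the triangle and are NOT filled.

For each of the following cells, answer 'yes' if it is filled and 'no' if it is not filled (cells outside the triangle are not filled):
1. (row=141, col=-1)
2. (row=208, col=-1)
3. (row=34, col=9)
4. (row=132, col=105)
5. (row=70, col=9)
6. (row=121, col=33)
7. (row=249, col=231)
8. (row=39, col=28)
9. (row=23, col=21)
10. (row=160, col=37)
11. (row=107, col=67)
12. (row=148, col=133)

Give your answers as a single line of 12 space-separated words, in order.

Answer: no no no no no yes no no yes no yes no

Derivation:
(141,-1): col outside [0, 141] -> not filled
(208,-1): col outside [0, 208] -> not filled
(34,9): row=0b100010, col=0b1001, row AND col = 0b0 = 0; 0 != 9 -> empty
(132,105): row=0b10000100, col=0b1101001, row AND col = 0b0 = 0; 0 != 105 -> empty
(70,9): row=0b1000110, col=0b1001, row AND col = 0b0 = 0; 0 != 9 -> empty
(121,33): row=0b1111001, col=0b100001, row AND col = 0b100001 = 33; 33 == 33 -> filled
(249,231): row=0b11111001, col=0b11100111, row AND col = 0b11100001 = 225; 225 != 231 -> empty
(39,28): row=0b100111, col=0b11100, row AND col = 0b100 = 4; 4 != 28 -> empty
(23,21): row=0b10111, col=0b10101, row AND col = 0b10101 = 21; 21 == 21 -> filled
(160,37): row=0b10100000, col=0b100101, row AND col = 0b100000 = 32; 32 != 37 -> empty
(107,67): row=0b1101011, col=0b1000011, row AND col = 0b1000011 = 67; 67 == 67 -> filled
(148,133): row=0b10010100, col=0b10000101, row AND col = 0b10000100 = 132; 132 != 133 -> empty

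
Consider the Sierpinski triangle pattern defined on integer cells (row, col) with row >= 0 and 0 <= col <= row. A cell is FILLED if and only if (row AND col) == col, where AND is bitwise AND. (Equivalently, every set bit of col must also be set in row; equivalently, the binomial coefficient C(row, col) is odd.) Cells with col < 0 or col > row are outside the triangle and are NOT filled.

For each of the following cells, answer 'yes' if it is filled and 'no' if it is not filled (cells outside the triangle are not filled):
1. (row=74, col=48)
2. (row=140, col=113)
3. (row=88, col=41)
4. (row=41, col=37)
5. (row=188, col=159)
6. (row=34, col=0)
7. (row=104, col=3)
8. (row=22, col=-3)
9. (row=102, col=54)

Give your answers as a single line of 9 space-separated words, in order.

(74,48): row=0b1001010, col=0b110000, row AND col = 0b0 = 0; 0 != 48 -> empty
(140,113): row=0b10001100, col=0b1110001, row AND col = 0b0 = 0; 0 != 113 -> empty
(88,41): row=0b1011000, col=0b101001, row AND col = 0b1000 = 8; 8 != 41 -> empty
(41,37): row=0b101001, col=0b100101, row AND col = 0b100001 = 33; 33 != 37 -> empty
(188,159): row=0b10111100, col=0b10011111, row AND col = 0b10011100 = 156; 156 != 159 -> empty
(34,0): row=0b100010, col=0b0, row AND col = 0b0 = 0; 0 == 0 -> filled
(104,3): row=0b1101000, col=0b11, row AND col = 0b0 = 0; 0 != 3 -> empty
(22,-3): col outside [0, 22] -> not filled
(102,54): row=0b1100110, col=0b110110, row AND col = 0b100110 = 38; 38 != 54 -> empty

Answer: no no no no no yes no no no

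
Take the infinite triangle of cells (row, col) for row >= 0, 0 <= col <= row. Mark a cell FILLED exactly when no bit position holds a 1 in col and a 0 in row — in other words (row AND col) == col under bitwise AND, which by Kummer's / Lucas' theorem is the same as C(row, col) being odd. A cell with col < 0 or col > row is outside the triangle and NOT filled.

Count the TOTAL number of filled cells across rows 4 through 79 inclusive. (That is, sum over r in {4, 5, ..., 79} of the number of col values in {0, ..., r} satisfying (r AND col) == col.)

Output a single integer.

Answer: 882

Derivation:
r4=100 pc1: +2 =2
r5=101 pc2: +4 =6
r6=110 pc2: +4 =10
r7=111 pc3: +8 =18
r8=1000 pc1: +2 =20
r9=1001 pc2: +4 =24
r10=1010 pc2: +4 =28
r11=1011 pc3: +8 =36
r12=1100 pc2: +4 =40
r13=1101 pc3: +8 =48
r14=1110 pc3: +8 =56
r15=1111 pc4: +16 =72
r16=10000 pc1: +2 =74
r17=10001 pc2: +4 =78
r18=10010 pc2: +4 =82
r19=10011 pc3: +8 =90
r20=10100 pc2: +4 =94
r21=10101 pc3: +8 =102
r22=10110 pc3: +8 =110
r23=10111 pc4: +16 =126
r24=11000 pc2: +4 =130
r25=11001 pc3: +8 =138
r26=11010 pc3: +8 =146
r27=11011 pc4: +16 =162
r28=11100 pc3: +8 =170
r29=11101 pc4: +16 =186
r30=11110 pc4: +16 =202
r31=11111 pc5: +32 =234
r32=100000 pc1: +2 =236
r33=100001 pc2: +4 =240
r34=100010 pc2: +4 =244
r35=100011 pc3: +8 =252
r36=100100 pc2: +4 =256
r37=100101 pc3: +8 =264
r38=100110 pc3: +8 =272
r39=100111 pc4: +16 =288
r40=101000 pc2: +4 =292
r41=101001 pc3: +8 =300
r42=101010 pc3: +8 =308
r43=101011 pc4: +16 =324
r44=101100 pc3: +8 =332
r45=101101 pc4: +16 =348
r46=101110 pc4: +16 =364
r47=101111 pc5: +32 =396
r48=110000 pc2: +4 =400
r49=110001 pc3: +8 =408
r50=110010 pc3: +8 =416
r51=110011 pc4: +16 =432
r52=110100 pc3: +8 =440
r53=110101 pc4: +16 =456
r54=110110 pc4: +16 =472
r55=110111 pc5: +32 =504
r56=111000 pc3: +8 =512
r57=111001 pc4: +16 =528
r58=111010 pc4: +16 =544
r59=111011 pc5: +32 =576
r60=111100 pc4: +16 =592
r61=111101 pc5: +32 =624
r62=111110 pc5: +32 =656
r63=111111 pc6: +64 =720
r64=1000000 pc1: +2 =722
r65=1000001 pc2: +4 =726
r66=1000010 pc2: +4 =730
r67=1000011 pc3: +8 =738
r68=1000100 pc2: +4 =742
r69=1000101 pc3: +8 =750
r70=1000110 pc3: +8 =758
r71=1000111 pc4: +16 =774
r72=1001000 pc2: +4 =778
r73=1001001 pc3: +8 =786
r74=1001010 pc3: +8 =794
r75=1001011 pc4: +16 =810
r76=1001100 pc3: +8 =818
r77=1001101 pc4: +16 =834
r78=1001110 pc4: +16 =850
r79=1001111 pc5: +32 =882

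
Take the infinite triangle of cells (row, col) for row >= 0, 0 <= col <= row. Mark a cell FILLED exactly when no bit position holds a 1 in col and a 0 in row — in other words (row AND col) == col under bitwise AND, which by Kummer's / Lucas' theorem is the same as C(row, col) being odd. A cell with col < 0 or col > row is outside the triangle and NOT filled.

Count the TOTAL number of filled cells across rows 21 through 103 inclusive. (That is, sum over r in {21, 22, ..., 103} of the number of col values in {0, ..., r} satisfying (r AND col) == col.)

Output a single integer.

r21=10101 pc3: +8 =8
r22=10110 pc3: +8 =16
r23=10111 pc4: +16 =32
r24=11000 pc2: +4 =36
r25=11001 pc3: +8 =44
r26=11010 pc3: +8 =52
r27=11011 pc4: +16 =68
r28=11100 pc3: +8 =76
r29=11101 pc4: +16 =92
r30=11110 pc4: +16 =108
r31=11111 pc5: +32 =140
r32=100000 pc1: +2 =142
r33=100001 pc2: +4 =146
r34=100010 pc2: +4 =150
r35=100011 pc3: +8 =158
r36=100100 pc2: +4 =162
r37=100101 pc3: +8 =170
r38=100110 pc3: +8 =178
r39=100111 pc4: +16 =194
r40=101000 pc2: +4 =198
r41=101001 pc3: +8 =206
r42=101010 pc3: +8 =214
r43=101011 pc4: +16 =230
r44=101100 pc3: +8 =238
r45=101101 pc4: +16 =254
r46=101110 pc4: +16 =270
r47=101111 pc5: +32 =302
r48=110000 pc2: +4 =306
r49=110001 pc3: +8 =314
r50=110010 pc3: +8 =322
r51=110011 pc4: +16 =338
r52=110100 pc3: +8 =346
r53=110101 pc4: +16 =362
r54=110110 pc4: +16 =378
r55=110111 pc5: +32 =410
r56=111000 pc3: +8 =418
r57=111001 pc4: +16 =434
r58=111010 pc4: +16 =450
r59=111011 pc5: +32 =482
r60=111100 pc4: +16 =498
r61=111101 pc5: +32 =530
r62=111110 pc5: +32 =562
r63=111111 pc6: +64 =626
r64=1000000 pc1: +2 =628
r65=1000001 pc2: +4 =632
r66=1000010 pc2: +4 =636
r67=1000011 pc3: +8 =644
r68=1000100 pc2: +4 =648
r69=1000101 pc3: +8 =656
r70=1000110 pc3: +8 =664
r71=1000111 pc4: +16 =680
r72=1001000 pc2: +4 =684
r73=1001001 pc3: +8 =692
r74=1001010 pc3: +8 =700
r75=1001011 pc4: +16 =716
r76=1001100 pc3: +8 =724
r77=1001101 pc4: +16 =740
r78=1001110 pc4: +16 =756
r79=1001111 pc5: +32 =788
r80=1010000 pc2: +4 =792
r81=1010001 pc3: +8 =800
r82=1010010 pc3: +8 =808
r83=1010011 pc4: +16 =824
r84=1010100 pc3: +8 =832
r85=1010101 pc4: +16 =848
r86=1010110 pc4: +16 =864
r87=1010111 pc5: +32 =896
r88=1011000 pc3: +8 =904
r89=1011001 pc4: +16 =920
r90=1011010 pc4: +16 =936
r91=1011011 pc5: +32 =968
r92=1011100 pc4: +16 =984
r93=1011101 pc5: +32 =1016
r94=1011110 pc5: +32 =1048
r95=1011111 pc6: +64 =1112
r96=1100000 pc2: +4 =1116
r97=1100001 pc3: +8 =1124
r98=1100010 pc3: +8 =1132
r99=1100011 pc4: +16 =1148
r100=1100100 pc3: +8 =1156
r101=1100101 pc4: +16 =1172
r102=1100110 pc4: +16 =1188
r103=1100111 pc5: +32 =1220

Answer: 1220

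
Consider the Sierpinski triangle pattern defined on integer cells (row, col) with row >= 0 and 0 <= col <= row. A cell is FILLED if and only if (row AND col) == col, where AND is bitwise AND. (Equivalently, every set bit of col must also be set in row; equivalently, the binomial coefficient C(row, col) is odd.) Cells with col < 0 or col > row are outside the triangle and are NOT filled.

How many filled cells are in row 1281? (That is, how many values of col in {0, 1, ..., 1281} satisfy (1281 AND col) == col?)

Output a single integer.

1281 in binary = 10100000001
popcount(1281) = number of 1-bits in 10100000001 = 3
A col c satisfies (1281 AND c) == c iff every set bit of c is also set in 1281; each of the 3 set bits of 1281 can independently be on or off in c.
count = 2^3 = 8

Answer: 8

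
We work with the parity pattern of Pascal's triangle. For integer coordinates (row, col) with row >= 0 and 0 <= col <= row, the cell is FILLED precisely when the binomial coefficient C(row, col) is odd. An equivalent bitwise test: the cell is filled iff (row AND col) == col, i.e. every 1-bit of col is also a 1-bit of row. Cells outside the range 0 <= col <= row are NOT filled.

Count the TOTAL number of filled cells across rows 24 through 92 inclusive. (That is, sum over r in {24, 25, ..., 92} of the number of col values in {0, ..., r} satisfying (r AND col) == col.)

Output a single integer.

Answer: 952

Derivation:
r24=11000 pc2: +4 =4
r25=11001 pc3: +8 =12
r26=11010 pc3: +8 =20
r27=11011 pc4: +16 =36
r28=11100 pc3: +8 =44
r29=11101 pc4: +16 =60
r30=11110 pc4: +16 =76
r31=11111 pc5: +32 =108
r32=100000 pc1: +2 =110
r33=100001 pc2: +4 =114
r34=100010 pc2: +4 =118
r35=100011 pc3: +8 =126
r36=100100 pc2: +4 =130
r37=100101 pc3: +8 =138
r38=100110 pc3: +8 =146
r39=100111 pc4: +16 =162
r40=101000 pc2: +4 =166
r41=101001 pc3: +8 =174
r42=101010 pc3: +8 =182
r43=101011 pc4: +16 =198
r44=101100 pc3: +8 =206
r45=101101 pc4: +16 =222
r46=101110 pc4: +16 =238
r47=101111 pc5: +32 =270
r48=110000 pc2: +4 =274
r49=110001 pc3: +8 =282
r50=110010 pc3: +8 =290
r51=110011 pc4: +16 =306
r52=110100 pc3: +8 =314
r53=110101 pc4: +16 =330
r54=110110 pc4: +16 =346
r55=110111 pc5: +32 =378
r56=111000 pc3: +8 =386
r57=111001 pc4: +16 =402
r58=111010 pc4: +16 =418
r59=111011 pc5: +32 =450
r60=111100 pc4: +16 =466
r61=111101 pc5: +32 =498
r62=111110 pc5: +32 =530
r63=111111 pc6: +64 =594
r64=1000000 pc1: +2 =596
r65=1000001 pc2: +4 =600
r66=1000010 pc2: +4 =604
r67=1000011 pc3: +8 =612
r68=1000100 pc2: +4 =616
r69=1000101 pc3: +8 =624
r70=1000110 pc3: +8 =632
r71=1000111 pc4: +16 =648
r72=1001000 pc2: +4 =652
r73=1001001 pc3: +8 =660
r74=1001010 pc3: +8 =668
r75=1001011 pc4: +16 =684
r76=1001100 pc3: +8 =692
r77=1001101 pc4: +16 =708
r78=1001110 pc4: +16 =724
r79=1001111 pc5: +32 =756
r80=1010000 pc2: +4 =760
r81=1010001 pc3: +8 =768
r82=1010010 pc3: +8 =776
r83=1010011 pc4: +16 =792
r84=1010100 pc3: +8 =800
r85=1010101 pc4: +16 =816
r86=1010110 pc4: +16 =832
r87=1010111 pc5: +32 =864
r88=1011000 pc3: +8 =872
r89=1011001 pc4: +16 =888
r90=1011010 pc4: +16 =904
r91=1011011 pc5: +32 =936
r92=1011100 pc4: +16 =952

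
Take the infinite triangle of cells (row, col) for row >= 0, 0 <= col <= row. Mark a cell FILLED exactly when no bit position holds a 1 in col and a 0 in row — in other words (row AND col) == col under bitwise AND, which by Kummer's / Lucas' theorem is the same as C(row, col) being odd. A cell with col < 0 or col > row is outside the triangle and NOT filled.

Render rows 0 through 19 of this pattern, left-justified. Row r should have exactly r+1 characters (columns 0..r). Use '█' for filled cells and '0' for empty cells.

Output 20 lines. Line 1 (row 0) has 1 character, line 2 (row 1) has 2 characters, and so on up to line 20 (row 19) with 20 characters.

r0=0: █
r1=1: ██
r2=10: █0█
r3=11: ████
r4=100: █000█
r5=101: ██00██
r6=110: █0█0█0█
r7=111: ████████
r8=1000: █0000000█
r9=1001: ██000000██
r10=1010: █0█00000█0█
r11=1011: ████0000████
r12=1100: █000█000█000█
r13=1101: ██00██00██00██
r14=1110: █0█0█0█0█0█0█0█
r15=1111: ████████████████
r16=10000: █000000000000000█
r17=10001: ██00000000000000██
r18=10010: █0█0000000000000█0█
r19=10011: ████000000000000████

Answer: █
██
█0█
████
█000█
██00██
█0█0█0█
████████
█0000000█
██000000██
█0█00000█0█
████0000████
█000█000█000█
██00██00██00██
█0█0█0█0█0█0█0█
████████████████
█000000000000000█
██00000000000000██
█0█0000000000000█0█
████000000000000████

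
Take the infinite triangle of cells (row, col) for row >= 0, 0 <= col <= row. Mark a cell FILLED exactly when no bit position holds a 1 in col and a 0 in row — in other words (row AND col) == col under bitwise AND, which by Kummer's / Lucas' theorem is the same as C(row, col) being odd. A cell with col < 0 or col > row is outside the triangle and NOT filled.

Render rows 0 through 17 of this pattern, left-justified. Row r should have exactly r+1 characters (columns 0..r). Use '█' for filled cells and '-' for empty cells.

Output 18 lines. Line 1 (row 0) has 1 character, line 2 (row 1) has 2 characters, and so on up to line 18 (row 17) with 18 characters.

Answer: █
██
█-█
████
█---█
██--██
█-█-█-█
████████
█-------█
██------██
█-█-----█-█
████----████
█---█---█---█
██--██--██--██
█-█-█-█-█-█-█-█
████████████████
█---------------█
██--------------██

Derivation:
r0=0: █
r1=1: ██
r2=10: █-█
r3=11: ████
r4=100: █---█
r5=101: ██--██
r6=110: █-█-█-█
r7=111: ████████
r8=1000: █-------█
r9=1001: ██------██
r10=1010: █-█-----█-█
r11=1011: ████----████
r12=1100: █---█---█---█
r13=1101: ██--██--██--██
r14=1110: █-█-█-█-█-█-█-█
r15=1111: ████████████████
r16=10000: █---------------█
r17=10001: ██--------------██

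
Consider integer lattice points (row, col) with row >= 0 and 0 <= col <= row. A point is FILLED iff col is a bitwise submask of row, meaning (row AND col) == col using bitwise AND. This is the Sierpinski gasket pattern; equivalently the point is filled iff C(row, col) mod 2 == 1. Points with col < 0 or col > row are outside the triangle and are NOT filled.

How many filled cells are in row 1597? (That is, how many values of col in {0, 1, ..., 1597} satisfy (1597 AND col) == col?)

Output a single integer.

1597 in binary = 11000111101
popcount(1597) = number of 1-bits in 11000111101 = 7
A col c satisfies (1597 AND c) == c iff every set bit of c is also set in 1597; each of the 7 set bits of 1597 can independently be on or off in c.
count = 2^7 = 128

Answer: 128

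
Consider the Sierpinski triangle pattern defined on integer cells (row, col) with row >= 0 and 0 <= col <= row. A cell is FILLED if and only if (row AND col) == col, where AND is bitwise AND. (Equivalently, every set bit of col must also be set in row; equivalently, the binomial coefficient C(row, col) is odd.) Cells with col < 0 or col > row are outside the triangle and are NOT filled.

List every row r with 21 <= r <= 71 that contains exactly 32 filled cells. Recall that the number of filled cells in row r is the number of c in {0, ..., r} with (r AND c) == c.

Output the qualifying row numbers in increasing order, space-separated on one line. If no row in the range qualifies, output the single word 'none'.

Answer: 31 47 55 59 61 62

Derivation:
Row r has 2^popcount(r) filled cells, so we need popcount(r) = log2(32) = 5.
Scan r = 21..71 and keep those with exactly 5 one-bits:
r=21=10101 popcount=3 -> skip
r=22=10110 popcount=3 -> skip
r=23=10111 popcount=4 -> skip
r=24=11000 popcount=2 -> skip
r=25=11001 popcount=3 -> skip
r=26=11010 popcount=3 -> skip
r=27=11011 popcount=4 -> skip
r=28=11100 popcount=3 -> skip
r=29=11101 popcount=4 -> skip
r=30=11110 popcount=4 -> skip
r=31=11111 popcount=5 -> KEEP
r=32=100000 popcount=1 -> skip
r=33=100001 popcount=2 -> skip
r=34=100010 popcount=2 -> skip
r=35=100011 popcount=3 -> skip
r=36=100100 popcount=2 -> skip
r=37=100101 popcount=3 -> skip
r=38=100110 popcount=3 -> skip
r=39=100111 popcount=4 -> skip
r=40=101000 popcount=2 -> skip
r=41=101001 popcount=3 -> skip
r=42=101010 popcount=3 -> skip
r=43=101011 popcount=4 -> skip
r=44=101100 popcount=3 -> skip
r=45=101101 popcount=4 -> skip
r=46=101110 popcount=4 -> skip
r=47=101111 popcount=5 -> KEEP
r=48=110000 popcount=2 -> skip
r=49=110001 popcount=3 -> skip
r=50=110010 popcount=3 -> skip
r=51=110011 popcount=4 -> skip
r=52=110100 popcount=3 -> skip
r=53=110101 popcount=4 -> skip
r=54=110110 popcount=4 -> skip
r=55=110111 popcount=5 -> KEEP
r=56=111000 popcount=3 -> skip
r=57=111001 popcount=4 -> skip
r=58=111010 popcount=4 -> skip
r=59=111011 popcount=5 -> KEEP
r=60=111100 popcount=4 -> skip
r=61=111101 popcount=5 -> KEEP
r=62=111110 popcount=5 -> KEEP
r=63=111111 popcount=6 -> skip
r=64=1000000 popcount=1 -> skip
r=65=1000001 popcount=2 -> skip
r=66=1000010 popcount=2 -> skip
r=67=1000011 popcount=3 -> skip
r=68=1000100 popcount=2 -> skip
r=69=1000101 popcount=3 -> skip
r=70=1000110 popcount=3 -> skip
r=71=1000111 popcount=4 -> skip
Kept rows: 31 47 55 59 61 62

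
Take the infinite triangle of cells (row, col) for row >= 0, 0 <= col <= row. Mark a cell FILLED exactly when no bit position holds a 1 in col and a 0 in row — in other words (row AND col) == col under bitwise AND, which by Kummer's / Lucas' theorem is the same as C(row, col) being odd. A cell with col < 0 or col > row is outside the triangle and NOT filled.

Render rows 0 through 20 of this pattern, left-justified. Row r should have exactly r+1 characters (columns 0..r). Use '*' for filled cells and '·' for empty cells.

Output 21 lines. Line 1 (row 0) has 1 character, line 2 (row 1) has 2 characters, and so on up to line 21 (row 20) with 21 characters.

Answer: *
**
*·*
****
*···*
**··**
*·*·*·*
********
*·······*
**······**
*·*·····*·*
****····****
*···*···*···*
**··**··**··**
*·*·*·*·*·*·*·*
****************
*···············*
**··············**
*·*·············*·*
****············****
*···*···········*···*

Derivation:
r0=0: *
r1=1: **
r2=10: *·*
r3=11: ****
r4=100: *···*
r5=101: **··**
r6=110: *·*·*·*
r7=111: ********
r8=1000: *·······*
r9=1001: **······**
r10=1010: *·*·····*·*
r11=1011: ****····****
r12=1100: *···*···*···*
r13=1101: **··**··**··**
r14=1110: *·*·*·*·*·*·*·*
r15=1111: ****************
r16=10000: *···············*
r17=10001: **··············**
r18=10010: *·*·············*·*
r19=10011: ****············****
r20=10100: *···*···········*···*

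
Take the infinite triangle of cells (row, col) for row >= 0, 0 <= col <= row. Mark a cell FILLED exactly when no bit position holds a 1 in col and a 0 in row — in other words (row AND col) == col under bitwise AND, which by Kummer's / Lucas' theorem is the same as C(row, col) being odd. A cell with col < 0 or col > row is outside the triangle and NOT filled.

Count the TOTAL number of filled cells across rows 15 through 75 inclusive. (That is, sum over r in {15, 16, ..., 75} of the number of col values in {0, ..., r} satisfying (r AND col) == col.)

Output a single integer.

Answer: 754

Derivation:
r15=1111 pc4: +16 =16
r16=10000 pc1: +2 =18
r17=10001 pc2: +4 =22
r18=10010 pc2: +4 =26
r19=10011 pc3: +8 =34
r20=10100 pc2: +4 =38
r21=10101 pc3: +8 =46
r22=10110 pc3: +8 =54
r23=10111 pc4: +16 =70
r24=11000 pc2: +4 =74
r25=11001 pc3: +8 =82
r26=11010 pc3: +8 =90
r27=11011 pc4: +16 =106
r28=11100 pc3: +8 =114
r29=11101 pc4: +16 =130
r30=11110 pc4: +16 =146
r31=11111 pc5: +32 =178
r32=100000 pc1: +2 =180
r33=100001 pc2: +4 =184
r34=100010 pc2: +4 =188
r35=100011 pc3: +8 =196
r36=100100 pc2: +4 =200
r37=100101 pc3: +8 =208
r38=100110 pc3: +8 =216
r39=100111 pc4: +16 =232
r40=101000 pc2: +4 =236
r41=101001 pc3: +8 =244
r42=101010 pc3: +8 =252
r43=101011 pc4: +16 =268
r44=101100 pc3: +8 =276
r45=101101 pc4: +16 =292
r46=101110 pc4: +16 =308
r47=101111 pc5: +32 =340
r48=110000 pc2: +4 =344
r49=110001 pc3: +8 =352
r50=110010 pc3: +8 =360
r51=110011 pc4: +16 =376
r52=110100 pc3: +8 =384
r53=110101 pc4: +16 =400
r54=110110 pc4: +16 =416
r55=110111 pc5: +32 =448
r56=111000 pc3: +8 =456
r57=111001 pc4: +16 =472
r58=111010 pc4: +16 =488
r59=111011 pc5: +32 =520
r60=111100 pc4: +16 =536
r61=111101 pc5: +32 =568
r62=111110 pc5: +32 =600
r63=111111 pc6: +64 =664
r64=1000000 pc1: +2 =666
r65=1000001 pc2: +4 =670
r66=1000010 pc2: +4 =674
r67=1000011 pc3: +8 =682
r68=1000100 pc2: +4 =686
r69=1000101 pc3: +8 =694
r70=1000110 pc3: +8 =702
r71=1000111 pc4: +16 =718
r72=1001000 pc2: +4 =722
r73=1001001 pc3: +8 =730
r74=1001010 pc3: +8 =738
r75=1001011 pc4: +16 =754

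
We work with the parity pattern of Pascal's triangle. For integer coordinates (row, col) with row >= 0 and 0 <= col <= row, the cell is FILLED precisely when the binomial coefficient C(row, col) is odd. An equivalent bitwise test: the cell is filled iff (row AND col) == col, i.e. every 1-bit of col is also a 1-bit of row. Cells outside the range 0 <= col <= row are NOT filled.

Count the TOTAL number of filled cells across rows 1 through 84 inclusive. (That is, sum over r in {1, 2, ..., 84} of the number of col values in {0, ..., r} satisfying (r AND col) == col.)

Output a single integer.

Answer: 934

Derivation:
r1=1 pc1: +2 =2
r2=10 pc1: +2 =4
r3=11 pc2: +4 =8
r4=100 pc1: +2 =10
r5=101 pc2: +4 =14
r6=110 pc2: +4 =18
r7=111 pc3: +8 =26
r8=1000 pc1: +2 =28
r9=1001 pc2: +4 =32
r10=1010 pc2: +4 =36
r11=1011 pc3: +8 =44
r12=1100 pc2: +4 =48
r13=1101 pc3: +8 =56
r14=1110 pc3: +8 =64
r15=1111 pc4: +16 =80
r16=10000 pc1: +2 =82
r17=10001 pc2: +4 =86
r18=10010 pc2: +4 =90
r19=10011 pc3: +8 =98
r20=10100 pc2: +4 =102
r21=10101 pc3: +8 =110
r22=10110 pc3: +8 =118
r23=10111 pc4: +16 =134
r24=11000 pc2: +4 =138
r25=11001 pc3: +8 =146
r26=11010 pc3: +8 =154
r27=11011 pc4: +16 =170
r28=11100 pc3: +8 =178
r29=11101 pc4: +16 =194
r30=11110 pc4: +16 =210
r31=11111 pc5: +32 =242
r32=100000 pc1: +2 =244
r33=100001 pc2: +4 =248
r34=100010 pc2: +4 =252
r35=100011 pc3: +8 =260
r36=100100 pc2: +4 =264
r37=100101 pc3: +8 =272
r38=100110 pc3: +8 =280
r39=100111 pc4: +16 =296
r40=101000 pc2: +4 =300
r41=101001 pc3: +8 =308
r42=101010 pc3: +8 =316
r43=101011 pc4: +16 =332
r44=101100 pc3: +8 =340
r45=101101 pc4: +16 =356
r46=101110 pc4: +16 =372
r47=101111 pc5: +32 =404
r48=110000 pc2: +4 =408
r49=110001 pc3: +8 =416
r50=110010 pc3: +8 =424
r51=110011 pc4: +16 =440
r52=110100 pc3: +8 =448
r53=110101 pc4: +16 =464
r54=110110 pc4: +16 =480
r55=110111 pc5: +32 =512
r56=111000 pc3: +8 =520
r57=111001 pc4: +16 =536
r58=111010 pc4: +16 =552
r59=111011 pc5: +32 =584
r60=111100 pc4: +16 =600
r61=111101 pc5: +32 =632
r62=111110 pc5: +32 =664
r63=111111 pc6: +64 =728
r64=1000000 pc1: +2 =730
r65=1000001 pc2: +4 =734
r66=1000010 pc2: +4 =738
r67=1000011 pc3: +8 =746
r68=1000100 pc2: +4 =750
r69=1000101 pc3: +8 =758
r70=1000110 pc3: +8 =766
r71=1000111 pc4: +16 =782
r72=1001000 pc2: +4 =786
r73=1001001 pc3: +8 =794
r74=1001010 pc3: +8 =802
r75=1001011 pc4: +16 =818
r76=1001100 pc3: +8 =826
r77=1001101 pc4: +16 =842
r78=1001110 pc4: +16 =858
r79=1001111 pc5: +32 =890
r80=1010000 pc2: +4 =894
r81=1010001 pc3: +8 =902
r82=1010010 pc3: +8 =910
r83=1010011 pc4: +16 =926
r84=1010100 pc3: +8 =934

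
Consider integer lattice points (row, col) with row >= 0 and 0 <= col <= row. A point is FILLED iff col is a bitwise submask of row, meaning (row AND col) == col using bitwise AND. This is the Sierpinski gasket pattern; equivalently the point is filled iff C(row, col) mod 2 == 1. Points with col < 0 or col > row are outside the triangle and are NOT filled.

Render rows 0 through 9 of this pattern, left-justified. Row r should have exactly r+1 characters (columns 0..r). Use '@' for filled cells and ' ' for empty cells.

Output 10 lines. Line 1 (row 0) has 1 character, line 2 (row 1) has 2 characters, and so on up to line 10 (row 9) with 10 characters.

r0=0: @
r1=1: @@
r2=10: @ @
r3=11: @@@@
r4=100: @   @
r5=101: @@  @@
r6=110: @ @ @ @
r7=111: @@@@@@@@
r8=1000: @       @
r9=1001: @@      @@

Answer: @
@@
@ @
@@@@
@   @
@@  @@
@ @ @ @
@@@@@@@@
@       @
@@      @@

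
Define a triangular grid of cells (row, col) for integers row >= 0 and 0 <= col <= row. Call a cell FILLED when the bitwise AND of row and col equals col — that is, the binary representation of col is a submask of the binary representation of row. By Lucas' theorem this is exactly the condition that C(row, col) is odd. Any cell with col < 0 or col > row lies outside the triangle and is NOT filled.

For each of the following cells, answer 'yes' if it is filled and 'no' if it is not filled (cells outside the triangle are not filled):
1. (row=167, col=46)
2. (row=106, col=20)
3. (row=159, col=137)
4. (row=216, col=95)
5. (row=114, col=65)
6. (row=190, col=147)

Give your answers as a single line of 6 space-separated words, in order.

(167,46): row=0b10100111, col=0b101110, row AND col = 0b100110 = 38; 38 != 46 -> empty
(106,20): row=0b1101010, col=0b10100, row AND col = 0b0 = 0; 0 != 20 -> empty
(159,137): row=0b10011111, col=0b10001001, row AND col = 0b10001001 = 137; 137 == 137 -> filled
(216,95): row=0b11011000, col=0b1011111, row AND col = 0b1011000 = 88; 88 != 95 -> empty
(114,65): row=0b1110010, col=0b1000001, row AND col = 0b1000000 = 64; 64 != 65 -> empty
(190,147): row=0b10111110, col=0b10010011, row AND col = 0b10010010 = 146; 146 != 147 -> empty

Answer: no no yes no no no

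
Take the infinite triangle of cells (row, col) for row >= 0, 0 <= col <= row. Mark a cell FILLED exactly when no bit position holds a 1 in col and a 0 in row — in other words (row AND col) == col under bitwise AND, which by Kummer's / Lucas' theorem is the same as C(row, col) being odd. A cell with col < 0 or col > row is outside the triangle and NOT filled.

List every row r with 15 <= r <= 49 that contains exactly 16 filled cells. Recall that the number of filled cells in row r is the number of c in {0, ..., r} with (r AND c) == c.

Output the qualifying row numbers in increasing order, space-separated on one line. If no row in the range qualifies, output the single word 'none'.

Row r has 2^popcount(r) filled cells, so we need popcount(r) = log2(16) = 4.
Scan r = 15..49 and keep those with exactly 4 one-bits:
r=15=1111 popcount=4 -> KEEP
r=16=10000 popcount=1 -> skip
r=17=10001 popcount=2 -> skip
r=18=10010 popcount=2 -> skip
r=19=10011 popcount=3 -> skip
r=20=10100 popcount=2 -> skip
r=21=10101 popcount=3 -> skip
r=22=10110 popcount=3 -> skip
r=23=10111 popcount=4 -> KEEP
r=24=11000 popcount=2 -> skip
r=25=11001 popcount=3 -> skip
r=26=11010 popcount=3 -> skip
r=27=11011 popcount=4 -> KEEP
r=28=11100 popcount=3 -> skip
r=29=11101 popcount=4 -> KEEP
r=30=11110 popcount=4 -> KEEP
r=31=11111 popcount=5 -> skip
r=32=100000 popcount=1 -> skip
r=33=100001 popcount=2 -> skip
r=34=100010 popcount=2 -> skip
r=35=100011 popcount=3 -> skip
r=36=100100 popcount=2 -> skip
r=37=100101 popcount=3 -> skip
r=38=100110 popcount=3 -> skip
r=39=100111 popcount=4 -> KEEP
r=40=101000 popcount=2 -> skip
r=41=101001 popcount=3 -> skip
r=42=101010 popcount=3 -> skip
r=43=101011 popcount=4 -> KEEP
r=44=101100 popcount=3 -> skip
r=45=101101 popcount=4 -> KEEP
r=46=101110 popcount=4 -> KEEP
r=47=101111 popcount=5 -> skip
r=48=110000 popcount=2 -> skip
r=49=110001 popcount=3 -> skip
Kept rows: 15 23 27 29 30 39 43 45 46

Answer: 15 23 27 29 30 39 43 45 46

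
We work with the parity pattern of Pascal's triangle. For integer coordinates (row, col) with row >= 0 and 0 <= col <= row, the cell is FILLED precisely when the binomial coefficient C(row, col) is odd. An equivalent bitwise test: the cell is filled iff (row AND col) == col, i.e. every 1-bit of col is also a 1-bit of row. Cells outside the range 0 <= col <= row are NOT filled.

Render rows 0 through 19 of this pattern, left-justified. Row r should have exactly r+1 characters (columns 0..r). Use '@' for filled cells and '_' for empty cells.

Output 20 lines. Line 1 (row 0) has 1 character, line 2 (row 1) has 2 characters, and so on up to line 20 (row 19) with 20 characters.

Answer: @
@@
@_@
@@@@
@___@
@@__@@
@_@_@_@
@@@@@@@@
@_______@
@@______@@
@_@_____@_@
@@@@____@@@@
@___@___@___@
@@__@@__@@__@@
@_@_@_@_@_@_@_@
@@@@@@@@@@@@@@@@
@_______________@
@@______________@@
@_@_____________@_@
@@@@____________@@@@

Derivation:
r0=0: @
r1=1: @@
r2=10: @_@
r3=11: @@@@
r4=100: @___@
r5=101: @@__@@
r6=110: @_@_@_@
r7=111: @@@@@@@@
r8=1000: @_______@
r9=1001: @@______@@
r10=1010: @_@_____@_@
r11=1011: @@@@____@@@@
r12=1100: @___@___@___@
r13=1101: @@__@@__@@__@@
r14=1110: @_@_@_@_@_@_@_@
r15=1111: @@@@@@@@@@@@@@@@
r16=10000: @_______________@
r17=10001: @@______________@@
r18=10010: @_@_____________@_@
r19=10011: @@@@____________@@@@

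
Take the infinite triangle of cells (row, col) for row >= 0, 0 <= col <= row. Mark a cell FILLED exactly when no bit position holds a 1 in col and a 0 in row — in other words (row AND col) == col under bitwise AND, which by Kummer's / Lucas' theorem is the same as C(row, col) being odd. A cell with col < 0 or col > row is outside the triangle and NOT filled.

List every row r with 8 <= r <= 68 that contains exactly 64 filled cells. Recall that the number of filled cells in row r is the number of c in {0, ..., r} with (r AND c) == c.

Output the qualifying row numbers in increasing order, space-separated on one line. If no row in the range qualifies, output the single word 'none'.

Answer: 63

Derivation:
Row r has 2^popcount(r) filled cells, so we need popcount(r) = log2(64) = 6.
Scan r = 8..68 and keep those with exactly 6 one-bits:
r=8=1000 popcount=1 -> skip
r=9=1001 popcount=2 -> skip
r=10=1010 popcount=2 -> skip
r=11=1011 popcount=3 -> skip
r=12=1100 popcount=2 -> skip
r=13=1101 popcount=3 -> skip
r=14=1110 popcount=3 -> skip
r=15=1111 popcount=4 -> skip
r=16=10000 popcount=1 -> skip
r=17=10001 popcount=2 -> skip
r=18=10010 popcount=2 -> skip
r=19=10011 popcount=3 -> skip
r=20=10100 popcount=2 -> skip
r=21=10101 popcount=3 -> skip
r=22=10110 popcount=3 -> skip
r=23=10111 popcount=4 -> skip
r=24=11000 popcount=2 -> skip
r=25=11001 popcount=3 -> skip
r=26=11010 popcount=3 -> skip
r=27=11011 popcount=4 -> skip
r=28=11100 popcount=3 -> skip
r=29=11101 popcount=4 -> skip
r=30=11110 popcount=4 -> skip
r=31=11111 popcount=5 -> skip
r=32=100000 popcount=1 -> skip
r=33=100001 popcount=2 -> skip
r=34=100010 popcount=2 -> skip
r=35=100011 popcount=3 -> skip
r=36=100100 popcount=2 -> skip
r=37=100101 popcount=3 -> skip
r=38=100110 popcount=3 -> skip
r=39=100111 popcount=4 -> skip
r=40=101000 popcount=2 -> skip
r=41=101001 popcount=3 -> skip
r=42=101010 popcount=3 -> skip
r=43=101011 popcount=4 -> skip
r=44=101100 popcount=3 -> skip
r=45=101101 popcount=4 -> skip
r=46=101110 popcount=4 -> skip
r=47=101111 popcount=5 -> skip
r=48=110000 popcount=2 -> skip
r=49=110001 popcount=3 -> skip
r=50=110010 popcount=3 -> skip
r=51=110011 popcount=4 -> skip
r=52=110100 popcount=3 -> skip
r=53=110101 popcount=4 -> skip
r=54=110110 popcount=4 -> skip
r=55=110111 popcount=5 -> skip
r=56=111000 popcount=3 -> skip
r=57=111001 popcount=4 -> skip
r=58=111010 popcount=4 -> skip
r=59=111011 popcount=5 -> skip
r=60=111100 popcount=4 -> skip
r=61=111101 popcount=5 -> skip
r=62=111110 popcount=5 -> skip
r=63=111111 popcount=6 -> KEEP
r=64=1000000 popcount=1 -> skip
r=65=1000001 popcount=2 -> skip
r=66=1000010 popcount=2 -> skip
r=67=1000011 popcount=3 -> skip
r=68=1000100 popcount=2 -> skip
Kept rows: 63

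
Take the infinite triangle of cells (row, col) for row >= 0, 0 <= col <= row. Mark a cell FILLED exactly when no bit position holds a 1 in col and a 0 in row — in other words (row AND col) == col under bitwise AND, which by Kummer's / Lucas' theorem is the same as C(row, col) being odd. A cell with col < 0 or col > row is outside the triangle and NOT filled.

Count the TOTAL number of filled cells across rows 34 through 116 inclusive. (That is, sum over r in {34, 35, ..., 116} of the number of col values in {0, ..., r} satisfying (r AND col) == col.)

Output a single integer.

r34=100010 pc2: +4 =4
r35=100011 pc3: +8 =12
r36=100100 pc2: +4 =16
r37=100101 pc3: +8 =24
r38=100110 pc3: +8 =32
r39=100111 pc4: +16 =48
r40=101000 pc2: +4 =52
r41=101001 pc3: +8 =60
r42=101010 pc3: +8 =68
r43=101011 pc4: +16 =84
r44=101100 pc3: +8 =92
r45=101101 pc4: +16 =108
r46=101110 pc4: +16 =124
r47=101111 pc5: +32 =156
r48=110000 pc2: +4 =160
r49=110001 pc3: +8 =168
r50=110010 pc3: +8 =176
r51=110011 pc4: +16 =192
r52=110100 pc3: +8 =200
r53=110101 pc4: +16 =216
r54=110110 pc4: +16 =232
r55=110111 pc5: +32 =264
r56=111000 pc3: +8 =272
r57=111001 pc4: +16 =288
r58=111010 pc4: +16 =304
r59=111011 pc5: +32 =336
r60=111100 pc4: +16 =352
r61=111101 pc5: +32 =384
r62=111110 pc5: +32 =416
r63=111111 pc6: +64 =480
r64=1000000 pc1: +2 =482
r65=1000001 pc2: +4 =486
r66=1000010 pc2: +4 =490
r67=1000011 pc3: +8 =498
r68=1000100 pc2: +4 =502
r69=1000101 pc3: +8 =510
r70=1000110 pc3: +8 =518
r71=1000111 pc4: +16 =534
r72=1001000 pc2: +4 =538
r73=1001001 pc3: +8 =546
r74=1001010 pc3: +8 =554
r75=1001011 pc4: +16 =570
r76=1001100 pc3: +8 =578
r77=1001101 pc4: +16 =594
r78=1001110 pc4: +16 =610
r79=1001111 pc5: +32 =642
r80=1010000 pc2: +4 =646
r81=1010001 pc3: +8 =654
r82=1010010 pc3: +8 =662
r83=1010011 pc4: +16 =678
r84=1010100 pc3: +8 =686
r85=1010101 pc4: +16 =702
r86=1010110 pc4: +16 =718
r87=1010111 pc5: +32 =750
r88=1011000 pc3: +8 =758
r89=1011001 pc4: +16 =774
r90=1011010 pc4: +16 =790
r91=1011011 pc5: +32 =822
r92=1011100 pc4: +16 =838
r93=1011101 pc5: +32 =870
r94=1011110 pc5: +32 =902
r95=1011111 pc6: +64 =966
r96=1100000 pc2: +4 =970
r97=1100001 pc3: +8 =978
r98=1100010 pc3: +8 =986
r99=1100011 pc4: +16 =1002
r100=1100100 pc3: +8 =1010
r101=1100101 pc4: +16 =1026
r102=1100110 pc4: +16 =1042
r103=1100111 pc5: +32 =1074
r104=1101000 pc3: +8 =1082
r105=1101001 pc4: +16 =1098
r106=1101010 pc4: +16 =1114
r107=1101011 pc5: +32 =1146
r108=1101100 pc4: +16 =1162
r109=1101101 pc5: +32 =1194
r110=1101110 pc5: +32 =1226
r111=1101111 pc6: +64 =1290
r112=1110000 pc3: +8 =1298
r113=1110001 pc4: +16 =1314
r114=1110010 pc4: +16 =1330
r115=1110011 pc5: +32 =1362
r116=1110100 pc4: +16 =1378

Answer: 1378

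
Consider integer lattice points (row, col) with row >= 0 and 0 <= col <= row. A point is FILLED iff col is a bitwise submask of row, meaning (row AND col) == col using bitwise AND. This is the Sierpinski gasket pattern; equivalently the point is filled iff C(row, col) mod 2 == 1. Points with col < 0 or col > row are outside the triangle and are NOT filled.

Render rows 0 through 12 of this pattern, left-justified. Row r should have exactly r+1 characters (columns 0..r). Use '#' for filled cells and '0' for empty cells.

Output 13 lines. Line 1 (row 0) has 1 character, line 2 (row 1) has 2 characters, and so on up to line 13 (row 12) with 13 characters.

r0=0: #
r1=1: ##
r2=10: #0#
r3=11: ####
r4=100: #000#
r5=101: ##00##
r6=110: #0#0#0#
r7=111: ########
r8=1000: #0000000#
r9=1001: ##000000##
r10=1010: #0#00000#0#
r11=1011: ####0000####
r12=1100: #000#000#000#

Answer: #
##
#0#
####
#000#
##00##
#0#0#0#
########
#0000000#
##000000##
#0#00000#0#
####0000####
#000#000#000#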